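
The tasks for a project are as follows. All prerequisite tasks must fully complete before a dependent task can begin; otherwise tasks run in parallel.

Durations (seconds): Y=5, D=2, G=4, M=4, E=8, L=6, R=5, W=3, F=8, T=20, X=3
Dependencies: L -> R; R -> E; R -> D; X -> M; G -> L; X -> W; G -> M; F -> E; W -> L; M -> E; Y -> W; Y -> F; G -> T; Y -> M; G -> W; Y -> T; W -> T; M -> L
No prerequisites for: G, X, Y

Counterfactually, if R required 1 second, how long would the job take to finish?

The binding path is Y→M→L→R→E = 5+4+6+5+8 = 28; finish at 28 seconds.
R is on the critical path; changing it to 1 makes that path 24 seconds.
The binding chain switches to Y→W→T = 5+3+20 = 28; finish 28 seconds.

28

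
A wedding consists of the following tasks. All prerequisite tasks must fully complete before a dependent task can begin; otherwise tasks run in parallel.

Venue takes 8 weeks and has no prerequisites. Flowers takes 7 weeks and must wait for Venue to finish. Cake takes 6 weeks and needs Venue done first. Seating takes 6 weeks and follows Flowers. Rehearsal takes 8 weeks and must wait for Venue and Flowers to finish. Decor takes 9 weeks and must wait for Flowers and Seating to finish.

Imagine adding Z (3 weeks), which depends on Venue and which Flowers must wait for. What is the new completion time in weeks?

33

Originally the job takes 30 weeks.
With Z inserted, Flowers now waits for max(Venue, Z).
New critical path: Venue→Z→Flowers→Seating→Decor = 8+3+7+6+9 = 33 ⇒ 33 weeks.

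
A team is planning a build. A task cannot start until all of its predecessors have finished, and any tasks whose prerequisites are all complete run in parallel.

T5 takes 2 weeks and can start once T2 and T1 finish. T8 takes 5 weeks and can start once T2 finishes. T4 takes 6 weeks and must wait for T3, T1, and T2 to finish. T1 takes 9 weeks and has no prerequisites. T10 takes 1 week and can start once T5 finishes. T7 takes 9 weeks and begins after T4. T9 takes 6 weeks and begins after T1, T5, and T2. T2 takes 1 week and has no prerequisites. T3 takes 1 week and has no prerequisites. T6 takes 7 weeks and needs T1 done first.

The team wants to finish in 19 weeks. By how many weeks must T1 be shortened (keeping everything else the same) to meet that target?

5

Current finish: 24 weeks; target: 19.
T1 is on every critical path, so each week cut from T1 cuts the finish by one (this holds down to a finish of 16).
Need 24 − 19 = 5 weeks off T1 → T1 becomes 4 weeks, finish becomes 19.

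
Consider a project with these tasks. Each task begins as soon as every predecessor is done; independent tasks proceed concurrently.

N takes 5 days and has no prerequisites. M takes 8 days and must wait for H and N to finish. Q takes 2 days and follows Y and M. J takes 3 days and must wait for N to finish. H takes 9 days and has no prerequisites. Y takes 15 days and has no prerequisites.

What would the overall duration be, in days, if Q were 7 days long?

24

Critical path before the change: H→M→Q = 9+8+2 = 19 giving 19 days.
Q is on the critical path; changing it to 7 makes that path 24 days.
No other chain overtakes it, so the finish is 24 days.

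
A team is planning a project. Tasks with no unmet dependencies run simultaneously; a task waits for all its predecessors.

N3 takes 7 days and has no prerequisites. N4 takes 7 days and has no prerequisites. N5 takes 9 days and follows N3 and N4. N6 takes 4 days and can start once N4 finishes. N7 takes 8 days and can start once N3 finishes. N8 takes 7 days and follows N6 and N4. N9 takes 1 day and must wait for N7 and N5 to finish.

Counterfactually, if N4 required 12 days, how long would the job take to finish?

Baseline: N4→N6→N8 = 7+4+7 = 18 → 18 days.
N4 is on the critical path; changing it to 12 makes that path 23 days.
That remains the longest chain; total 23 days.

23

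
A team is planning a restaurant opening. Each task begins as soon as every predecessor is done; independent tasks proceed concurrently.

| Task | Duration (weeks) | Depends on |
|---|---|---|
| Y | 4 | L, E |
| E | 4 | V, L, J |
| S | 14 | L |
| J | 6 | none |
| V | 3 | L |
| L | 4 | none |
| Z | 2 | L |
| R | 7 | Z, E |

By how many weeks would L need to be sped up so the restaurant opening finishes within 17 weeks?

1

Current finish: 18 weeks; target: 17.
L is on every critical path, so each week cut from L cuts the finish by one (this holds down to a finish of 17).
Need 18 − 17 = 1 week off L → L becomes 3 weeks, finish becomes 17.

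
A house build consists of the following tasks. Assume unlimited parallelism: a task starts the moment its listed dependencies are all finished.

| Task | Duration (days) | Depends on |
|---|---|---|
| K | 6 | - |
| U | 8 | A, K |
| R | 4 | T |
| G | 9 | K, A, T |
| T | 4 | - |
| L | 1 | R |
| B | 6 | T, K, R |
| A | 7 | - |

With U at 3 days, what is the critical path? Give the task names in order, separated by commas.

Baseline: A→G = 7+9 = 16 → 16 days.
The longest path through U is only 15 days, so U has float 1.
That remains the longest chain; total 16 days.

A, G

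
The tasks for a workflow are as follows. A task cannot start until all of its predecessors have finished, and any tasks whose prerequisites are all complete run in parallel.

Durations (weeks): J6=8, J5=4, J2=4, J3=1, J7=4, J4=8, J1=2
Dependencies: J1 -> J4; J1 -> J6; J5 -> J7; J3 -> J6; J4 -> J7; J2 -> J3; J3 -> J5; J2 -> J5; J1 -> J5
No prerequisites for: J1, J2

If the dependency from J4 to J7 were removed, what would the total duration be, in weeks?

Original critical path: J1→J4→J7 = 2+8+4 = 14 ⇒ 14 weeks.
Without J4→J7, J7's earliest start moves from 10 to 9.
The longest chain is now J2→J3→J5→J7 = 4+1+4+4 = 13, so the workflow takes 13 weeks.

13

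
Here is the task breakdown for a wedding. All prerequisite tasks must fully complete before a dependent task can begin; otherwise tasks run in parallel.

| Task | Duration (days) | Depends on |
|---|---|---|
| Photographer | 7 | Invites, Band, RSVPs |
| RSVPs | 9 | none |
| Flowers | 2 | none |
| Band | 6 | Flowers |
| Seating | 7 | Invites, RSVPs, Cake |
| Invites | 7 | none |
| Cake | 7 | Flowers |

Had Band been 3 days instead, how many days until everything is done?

16

Critical path before the change: RSVPs→Seating = 9+7 = 16 giving 16 days.
Band has 1 day of float (longest path through it is 15).
No other chain overtakes it, so the finish is 16 days.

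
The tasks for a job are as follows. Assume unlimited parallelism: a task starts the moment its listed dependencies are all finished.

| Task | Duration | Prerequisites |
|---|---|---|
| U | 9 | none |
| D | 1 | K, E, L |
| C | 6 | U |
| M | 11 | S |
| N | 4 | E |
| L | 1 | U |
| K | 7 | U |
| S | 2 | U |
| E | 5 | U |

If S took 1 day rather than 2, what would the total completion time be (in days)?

21

The binding path is U→S→M = 9+2+11 = 22; finish at 22 days.
Since S is critical, the -1 change carries straight to that chain (now 21 days).
That remains the longest chain; total 21 days.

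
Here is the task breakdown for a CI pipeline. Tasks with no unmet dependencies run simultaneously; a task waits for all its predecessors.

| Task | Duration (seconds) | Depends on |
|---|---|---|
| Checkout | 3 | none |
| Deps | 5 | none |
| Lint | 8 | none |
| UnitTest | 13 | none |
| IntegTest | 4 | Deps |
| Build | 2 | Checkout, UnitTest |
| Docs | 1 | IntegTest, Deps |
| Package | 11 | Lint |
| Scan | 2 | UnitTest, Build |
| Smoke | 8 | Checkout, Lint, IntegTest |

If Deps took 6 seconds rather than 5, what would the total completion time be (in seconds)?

Actual critical path: Lint→Package = 8+11 = 19 ⇒ 19 seconds.
Deps is off the critical path — its longest chain is 17 seconds, giving 2 of slack.
No other chain overtakes it, so the finish is 19 seconds.

19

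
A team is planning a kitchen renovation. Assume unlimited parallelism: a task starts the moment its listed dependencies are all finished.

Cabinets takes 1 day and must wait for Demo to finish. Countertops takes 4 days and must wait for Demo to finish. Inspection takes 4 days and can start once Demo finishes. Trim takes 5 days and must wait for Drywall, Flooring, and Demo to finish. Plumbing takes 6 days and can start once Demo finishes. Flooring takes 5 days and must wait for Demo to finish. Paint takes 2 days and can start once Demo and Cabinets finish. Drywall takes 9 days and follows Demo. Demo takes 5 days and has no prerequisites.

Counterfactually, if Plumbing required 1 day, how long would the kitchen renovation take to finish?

19

As given, the longest chain is Demo→Drywall→Trim = 5+9+5 = 19, so the finish is 19 days.
The longest path through Plumbing is only 11 days, so Plumbing has float 8.
That remains the longest chain; total 19 days.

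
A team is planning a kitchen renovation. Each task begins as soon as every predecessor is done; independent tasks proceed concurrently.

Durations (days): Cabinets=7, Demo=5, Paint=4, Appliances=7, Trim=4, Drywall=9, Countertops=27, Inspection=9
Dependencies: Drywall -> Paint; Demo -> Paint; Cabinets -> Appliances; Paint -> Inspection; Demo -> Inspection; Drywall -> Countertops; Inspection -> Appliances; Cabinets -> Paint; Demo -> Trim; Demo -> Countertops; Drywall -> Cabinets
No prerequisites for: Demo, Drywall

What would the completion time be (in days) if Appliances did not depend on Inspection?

36

Before: longest chain Drywall→Cabinets→Paint→Inspection→Appliances = 9+7+4+9+7 = 36, finish 36.
Without Inspection→Appliances, Appliances's earliest start moves from 29 to 16.
New critical path: Drywall→Countertops = 9+27 = 36 ⇒ 36 days.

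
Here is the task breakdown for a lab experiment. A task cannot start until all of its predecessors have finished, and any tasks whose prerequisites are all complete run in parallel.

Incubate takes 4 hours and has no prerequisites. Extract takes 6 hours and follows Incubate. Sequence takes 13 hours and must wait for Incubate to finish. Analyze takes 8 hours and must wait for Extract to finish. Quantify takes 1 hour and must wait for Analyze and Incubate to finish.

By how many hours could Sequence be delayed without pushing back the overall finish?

2

The longest chain is Incubate→Extract→Analyze→Quantify = 4+6+8+1 = 19; overall finish 19 hours.
The longest chain containing Sequence totals 17 hours.
Float = 19 − 17 = 2.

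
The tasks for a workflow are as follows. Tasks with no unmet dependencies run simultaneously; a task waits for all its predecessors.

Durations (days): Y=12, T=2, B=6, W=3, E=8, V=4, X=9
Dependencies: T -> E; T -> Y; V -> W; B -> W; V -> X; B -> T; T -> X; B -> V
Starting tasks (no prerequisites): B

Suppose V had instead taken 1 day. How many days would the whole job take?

The binding path is B→T→Y = 6+2+12 = 20; finish at 20 days.
The longest path through V is only 19 days, so V has float 1.
No other chain overtakes it, so the finish is 20 days.

20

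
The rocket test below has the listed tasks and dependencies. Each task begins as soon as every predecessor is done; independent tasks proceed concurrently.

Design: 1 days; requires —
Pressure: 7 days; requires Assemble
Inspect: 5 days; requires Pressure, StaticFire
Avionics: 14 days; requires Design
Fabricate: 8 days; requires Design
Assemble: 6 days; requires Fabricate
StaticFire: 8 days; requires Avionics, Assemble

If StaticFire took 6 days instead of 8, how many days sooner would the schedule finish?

1

Baseline: Design→Fabricate→Assemble→StaticFire→Inspect = 1+8+6+8+5 = 28 → 28 days.
StaticFire is on the critical path; changing it to 6 makes that path 26 days.
The binding chain switches to Design→Fabricate→Assemble→Pressure→Inspect = 1+8+6+7+5 = 27; finish 27 days.
Change in finish: 27 − 28 = -1 days.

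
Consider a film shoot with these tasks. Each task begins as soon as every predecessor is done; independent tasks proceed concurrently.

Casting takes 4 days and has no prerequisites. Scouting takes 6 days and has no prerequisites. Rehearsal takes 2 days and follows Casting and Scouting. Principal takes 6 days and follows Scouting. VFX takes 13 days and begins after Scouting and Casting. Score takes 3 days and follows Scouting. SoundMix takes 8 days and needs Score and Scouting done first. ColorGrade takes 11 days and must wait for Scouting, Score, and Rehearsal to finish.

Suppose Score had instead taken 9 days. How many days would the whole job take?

26

Critical path before the change: Scouting→Score→ColorGrade = 6+3+11 = 20 giving 20 days.
Since Score is critical, the +6 change carries straight to that chain (now 26 days).
That remains the longest chain; total 26 days.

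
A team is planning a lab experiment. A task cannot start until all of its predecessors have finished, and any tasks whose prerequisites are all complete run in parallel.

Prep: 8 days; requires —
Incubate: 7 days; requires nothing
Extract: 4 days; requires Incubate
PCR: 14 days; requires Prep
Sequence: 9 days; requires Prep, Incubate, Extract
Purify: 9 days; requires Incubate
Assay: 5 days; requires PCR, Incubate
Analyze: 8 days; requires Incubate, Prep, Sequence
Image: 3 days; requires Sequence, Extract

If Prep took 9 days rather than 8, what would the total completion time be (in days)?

Critical path before the change: Incubate→Extract→Sequence→Analyze = 7+4+9+8 = 28 giving 28 days.
Prep has 1 day of float (longest path through it is 27).
New critical path: Prep→PCR→Assay = 9+14+5 = 28 ⇒ 28 days.

28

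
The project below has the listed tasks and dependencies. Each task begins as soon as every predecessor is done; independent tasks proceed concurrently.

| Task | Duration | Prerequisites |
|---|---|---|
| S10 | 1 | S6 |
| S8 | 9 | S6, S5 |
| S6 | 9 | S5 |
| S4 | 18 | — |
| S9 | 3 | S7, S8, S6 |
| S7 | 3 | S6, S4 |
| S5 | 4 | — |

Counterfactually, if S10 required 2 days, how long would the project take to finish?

Critical path before the change: S5→S6→S8→S9 = 4+9+9+3 = 25 giving 25 days.
S10 is off the critical path — its longest chain is 14 days, giving 11 of slack.
The critical path is still S5→S6→S8→S9; finish is now 25 days.

25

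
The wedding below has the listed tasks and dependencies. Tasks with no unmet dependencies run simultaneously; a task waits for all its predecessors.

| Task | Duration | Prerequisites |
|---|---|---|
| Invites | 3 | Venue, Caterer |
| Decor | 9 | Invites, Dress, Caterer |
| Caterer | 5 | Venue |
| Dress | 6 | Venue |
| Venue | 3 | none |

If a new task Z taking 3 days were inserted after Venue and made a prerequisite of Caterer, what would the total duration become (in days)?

23

Originally the job takes 20 days.
With Z inserted, Caterer now waits for max(Venue, Z).
New critical path: Venue→Z→Caterer→Invites→Decor = 3+3+5+3+9 = 23 ⇒ 23 days.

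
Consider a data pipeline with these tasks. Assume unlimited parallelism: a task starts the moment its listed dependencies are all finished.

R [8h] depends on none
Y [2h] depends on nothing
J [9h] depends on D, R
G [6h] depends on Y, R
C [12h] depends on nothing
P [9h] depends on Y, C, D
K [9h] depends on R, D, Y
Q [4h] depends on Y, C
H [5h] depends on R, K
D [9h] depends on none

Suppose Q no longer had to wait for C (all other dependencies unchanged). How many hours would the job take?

With the dependency in place, D→K→H = 9+9+5 = 23 sets the finish at 23 hours.
Without C→Q, Q's earliest start moves from 12 to 2.
New critical path: D→K→H = 9+9+5 = 23 ⇒ 23 hours.

23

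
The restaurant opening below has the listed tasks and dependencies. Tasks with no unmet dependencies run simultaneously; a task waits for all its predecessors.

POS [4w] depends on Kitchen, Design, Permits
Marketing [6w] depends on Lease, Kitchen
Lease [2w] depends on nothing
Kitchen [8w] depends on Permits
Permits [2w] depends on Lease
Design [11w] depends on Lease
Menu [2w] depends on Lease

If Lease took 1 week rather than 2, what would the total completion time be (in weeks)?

The binding path is Lease→Permits→Kitchen→Marketing = 2+2+8+6 = 18; finish at 18 weeks.
Since Lease is critical, the -1 change carries straight to that chain (now 17 weeks).
No other chain overtakes it, so the finish is 17 weeks.

17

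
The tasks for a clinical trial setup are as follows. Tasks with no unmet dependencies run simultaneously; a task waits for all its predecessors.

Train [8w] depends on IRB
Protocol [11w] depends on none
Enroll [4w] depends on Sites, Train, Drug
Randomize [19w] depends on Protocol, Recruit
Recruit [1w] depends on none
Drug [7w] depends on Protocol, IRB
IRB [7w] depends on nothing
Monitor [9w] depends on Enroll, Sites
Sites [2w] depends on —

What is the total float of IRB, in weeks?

The longest chain is Protocol→Drug→Enroll→Monitor = 11+7+4+9 = 31; overall finish 31 weeks.
The longest chain containing IRB totals 28 weeks.
Slack of IRB = 3 − 0 = 3 weeks.

3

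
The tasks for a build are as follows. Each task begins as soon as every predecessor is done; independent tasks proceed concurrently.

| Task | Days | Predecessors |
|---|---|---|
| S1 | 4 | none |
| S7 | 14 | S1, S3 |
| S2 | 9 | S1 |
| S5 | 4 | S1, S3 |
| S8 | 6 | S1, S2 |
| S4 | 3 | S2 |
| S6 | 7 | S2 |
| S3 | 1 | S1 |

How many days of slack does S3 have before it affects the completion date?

Critical path: S1→S2→S6 = 4+9+7 = 20, so the finish is 20 days.
The longest chain containing S3 totals 19 days.
So S3 can slip 6 − 5 = 1 day.

1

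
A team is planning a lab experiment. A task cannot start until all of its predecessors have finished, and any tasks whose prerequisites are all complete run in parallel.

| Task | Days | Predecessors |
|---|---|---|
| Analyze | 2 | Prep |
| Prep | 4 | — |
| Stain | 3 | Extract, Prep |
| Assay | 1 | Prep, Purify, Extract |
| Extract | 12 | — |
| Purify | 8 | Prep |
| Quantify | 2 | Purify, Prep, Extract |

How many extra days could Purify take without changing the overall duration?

Extract→Stain = 12+3 = 15 sets the makespan at 15 days.
Purify finishes as early as 12 and must finish by 13.
So Purify can slip 13 − 12 = 1 day.

1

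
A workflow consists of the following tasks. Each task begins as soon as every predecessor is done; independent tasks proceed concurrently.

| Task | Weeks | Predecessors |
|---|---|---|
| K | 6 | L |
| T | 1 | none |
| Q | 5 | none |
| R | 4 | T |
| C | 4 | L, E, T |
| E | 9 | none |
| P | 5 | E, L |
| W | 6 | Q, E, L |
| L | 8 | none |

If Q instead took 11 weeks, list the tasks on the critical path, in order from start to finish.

Q, W

Baseline: E→W = 9+6 = 15 → 15 weeks.
Q has 4 weeks of float (longest path through it is 11).
Now Q→W = 11+6 = 17 is longest, so the finish becomes 17 weeks.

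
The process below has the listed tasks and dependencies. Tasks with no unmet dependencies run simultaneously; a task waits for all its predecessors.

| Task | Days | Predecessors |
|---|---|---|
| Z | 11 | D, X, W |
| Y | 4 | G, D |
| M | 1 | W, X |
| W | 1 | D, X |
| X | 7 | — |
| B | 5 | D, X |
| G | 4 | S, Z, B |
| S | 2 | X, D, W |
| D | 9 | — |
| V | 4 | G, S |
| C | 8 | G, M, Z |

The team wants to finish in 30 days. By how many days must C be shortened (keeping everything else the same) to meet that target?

3

Current finish: 33 days; target: 30.
C is on every critical path, so each day cut from C cuts the finish by one (this holds down to a finish of 29).
Need 33 − 30 = 3 days off C → C becomes 5 days, finish becomes 30.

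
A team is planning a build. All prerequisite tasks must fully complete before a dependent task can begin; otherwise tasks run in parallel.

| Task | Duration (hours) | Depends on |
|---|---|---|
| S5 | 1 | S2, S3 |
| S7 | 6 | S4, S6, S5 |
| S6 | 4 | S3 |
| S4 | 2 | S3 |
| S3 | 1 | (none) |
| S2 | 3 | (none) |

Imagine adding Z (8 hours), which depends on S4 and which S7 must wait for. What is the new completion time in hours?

Originally the schedule takes 11 hours.
With Z inserted, S7 now waits for max(S4, S6, S5, Z).
New critical path: S3→S4→Z→S7 = 1+2+8+6 = 17 ⇒ 17 hours.

17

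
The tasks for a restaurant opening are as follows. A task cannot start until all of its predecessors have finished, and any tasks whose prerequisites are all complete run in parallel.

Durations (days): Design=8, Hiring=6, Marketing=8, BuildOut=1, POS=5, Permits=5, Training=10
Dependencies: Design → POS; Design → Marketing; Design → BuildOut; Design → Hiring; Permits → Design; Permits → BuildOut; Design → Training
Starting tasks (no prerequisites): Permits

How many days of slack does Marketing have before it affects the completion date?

2

Critical path: Permits→Design→Training = 5+8+10 = 23, so the finish is 23 days.
Marketing finishes as early as 21 and must finish by 23.
So Marketing can slip 23 − 21 = 2 days.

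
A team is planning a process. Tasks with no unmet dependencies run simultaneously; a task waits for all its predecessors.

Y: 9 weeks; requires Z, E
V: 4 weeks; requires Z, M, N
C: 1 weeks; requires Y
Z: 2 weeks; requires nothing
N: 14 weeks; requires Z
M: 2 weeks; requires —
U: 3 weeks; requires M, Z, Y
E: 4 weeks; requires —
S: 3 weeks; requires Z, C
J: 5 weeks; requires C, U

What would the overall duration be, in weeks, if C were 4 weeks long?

Critical path before the change: E→Y→U→J = 4+9+3+5 = 21 giving 21 weeks.
The longest path through C is only 19 weeks, so C has float 2.
Now E→Y→C→J = 4+9+4+5 = 22 is longest, so the finish becomes 22 weeks.

22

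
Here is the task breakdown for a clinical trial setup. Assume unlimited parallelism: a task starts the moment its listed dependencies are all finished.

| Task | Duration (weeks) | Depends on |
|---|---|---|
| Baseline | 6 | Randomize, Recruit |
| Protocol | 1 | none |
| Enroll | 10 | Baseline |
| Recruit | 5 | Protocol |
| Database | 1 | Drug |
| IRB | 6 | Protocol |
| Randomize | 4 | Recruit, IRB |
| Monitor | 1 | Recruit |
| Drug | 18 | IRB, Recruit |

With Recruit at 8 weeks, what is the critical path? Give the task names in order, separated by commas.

Actual critical path: Protocol→IRB→Randomize→Baseline→Enroll = 1+6+4+6+10 = 27 ⇒ 27 weeks.
The longest path through Recruit is only 26 weeks, so Recruit has float 1.
The binding chain switches to Protocol→Recruit→Randomize→Baseline→Enroll = 1+8+4+6+10 = 29; finish 29 weeks.

Protocol, Recruit, Randomize, Baseline, Enroll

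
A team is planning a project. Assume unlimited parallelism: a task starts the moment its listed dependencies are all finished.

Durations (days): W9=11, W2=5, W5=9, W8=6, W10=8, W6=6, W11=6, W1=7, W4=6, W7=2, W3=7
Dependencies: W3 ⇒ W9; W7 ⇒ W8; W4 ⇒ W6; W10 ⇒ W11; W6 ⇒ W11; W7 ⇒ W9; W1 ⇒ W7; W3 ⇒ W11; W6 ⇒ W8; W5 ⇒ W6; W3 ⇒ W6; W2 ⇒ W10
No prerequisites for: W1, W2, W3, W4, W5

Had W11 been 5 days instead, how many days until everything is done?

21

Critical path before the change: W5→W6→W11 = 9+6+6 = 21 giving 21 days.
W11 is on the critical path; changing it to 5 makes that path 20 days.
The binding chain switches to W5→W6→W8 = 9+6+6 = 21; finish 21 days.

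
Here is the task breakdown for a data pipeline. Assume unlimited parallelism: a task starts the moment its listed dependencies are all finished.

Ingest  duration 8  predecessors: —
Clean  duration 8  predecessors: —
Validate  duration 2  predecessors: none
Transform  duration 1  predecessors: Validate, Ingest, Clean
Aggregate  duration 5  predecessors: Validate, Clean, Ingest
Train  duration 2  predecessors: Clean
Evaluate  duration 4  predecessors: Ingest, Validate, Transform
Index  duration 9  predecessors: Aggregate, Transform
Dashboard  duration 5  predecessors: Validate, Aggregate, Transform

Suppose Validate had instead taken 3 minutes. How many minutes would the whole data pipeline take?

Baseline: Ingest→Aggregate→Index = 8+5+9 = 22 → 22 minutes.
Validate is off the critical path — its longest chain is 16 minutes, giving 6 of slack.
That remains the longest chain; total 22 minutes.

22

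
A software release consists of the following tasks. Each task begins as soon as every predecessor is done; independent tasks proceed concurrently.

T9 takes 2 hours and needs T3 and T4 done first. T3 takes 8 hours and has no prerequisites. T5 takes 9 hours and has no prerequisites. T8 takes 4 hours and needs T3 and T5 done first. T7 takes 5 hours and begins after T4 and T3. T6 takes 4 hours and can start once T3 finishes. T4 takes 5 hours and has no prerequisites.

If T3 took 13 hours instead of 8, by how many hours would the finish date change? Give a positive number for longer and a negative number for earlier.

5

Critical path before the change: T3→T7 = 8+5 = 13 giving 13 hours.
T3 lies on that path, so at 13 hours the path becomes 18 hours.
That remains the longest chain; total 18 hours.
Change in finish: 18 − 13 = +5 hours.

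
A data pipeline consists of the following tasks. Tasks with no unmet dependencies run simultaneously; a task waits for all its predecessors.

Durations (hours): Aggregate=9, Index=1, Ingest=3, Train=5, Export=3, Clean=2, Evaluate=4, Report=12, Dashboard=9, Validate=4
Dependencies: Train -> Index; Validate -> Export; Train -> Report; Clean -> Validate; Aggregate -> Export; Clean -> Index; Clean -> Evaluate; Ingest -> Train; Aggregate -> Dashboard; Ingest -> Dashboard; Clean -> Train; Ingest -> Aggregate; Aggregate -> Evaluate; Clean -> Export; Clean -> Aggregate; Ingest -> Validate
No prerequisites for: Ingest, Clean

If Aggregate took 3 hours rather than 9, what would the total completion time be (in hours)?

20

The binding path is Ingest→Aggregate→Dashboard = 3+9+9 = 21; finish at 21 hours.
Since Aggregate is critical, the -6 change carries straight to that chain (now 15 hours).
New critical path: Ingest→Train→Report = 3+5+12 = 20 ⇒ 20 hours.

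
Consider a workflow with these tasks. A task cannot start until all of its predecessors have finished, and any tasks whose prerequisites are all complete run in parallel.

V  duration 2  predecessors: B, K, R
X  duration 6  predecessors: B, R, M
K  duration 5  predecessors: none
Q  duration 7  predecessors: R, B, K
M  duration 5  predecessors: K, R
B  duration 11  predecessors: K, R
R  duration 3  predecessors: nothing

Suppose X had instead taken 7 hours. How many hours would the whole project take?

Baseline: K→B→Q = 5+11+7 = 23 → 23 hours.
X is off the critical path — its longest chain is 22 hours, giving 1 of slack.
The critical path is still K→B→Q; finish is now 23 hours.

23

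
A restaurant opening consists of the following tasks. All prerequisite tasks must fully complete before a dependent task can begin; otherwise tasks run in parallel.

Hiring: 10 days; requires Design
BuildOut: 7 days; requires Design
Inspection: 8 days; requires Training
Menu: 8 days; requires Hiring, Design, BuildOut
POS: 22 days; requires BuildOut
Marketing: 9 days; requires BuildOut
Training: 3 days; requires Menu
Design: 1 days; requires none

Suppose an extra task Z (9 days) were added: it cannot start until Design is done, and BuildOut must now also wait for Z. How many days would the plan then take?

39

Originally the plan takes 30 days.
With Z inserted, BuildOut now waits for max(Design, Z).
New critical path: Design→Z→BuildOut→POS = 1+9+7+22 = 39 ⇒ 39 days.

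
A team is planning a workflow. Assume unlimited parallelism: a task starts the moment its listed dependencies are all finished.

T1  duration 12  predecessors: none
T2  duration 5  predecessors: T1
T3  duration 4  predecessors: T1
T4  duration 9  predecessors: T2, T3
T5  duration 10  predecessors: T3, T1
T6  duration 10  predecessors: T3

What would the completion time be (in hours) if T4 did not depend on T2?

With the dependency in place, T1→T2→T4 = 12+5+9 = 26 sets the finish at 26 hours.
Without T2→T4, T4's earliest start moves from 17 to 16.
The longest chain is now T1→T3→T5 = 12+4+10 = 26, so the schedule takes 26 hours.

26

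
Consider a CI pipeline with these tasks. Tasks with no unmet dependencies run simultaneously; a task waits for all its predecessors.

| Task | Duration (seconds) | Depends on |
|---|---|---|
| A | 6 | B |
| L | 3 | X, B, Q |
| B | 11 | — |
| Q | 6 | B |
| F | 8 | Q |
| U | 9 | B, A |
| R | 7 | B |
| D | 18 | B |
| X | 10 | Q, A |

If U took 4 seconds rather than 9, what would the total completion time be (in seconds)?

Baseline: B→Q→X→L = 11+6+10+3 = 30 → 30 seconds.
The longest path through U is only 26 seconds, so U has float 4.
No other chain overtakes it, so the finish is 30 seconds.

30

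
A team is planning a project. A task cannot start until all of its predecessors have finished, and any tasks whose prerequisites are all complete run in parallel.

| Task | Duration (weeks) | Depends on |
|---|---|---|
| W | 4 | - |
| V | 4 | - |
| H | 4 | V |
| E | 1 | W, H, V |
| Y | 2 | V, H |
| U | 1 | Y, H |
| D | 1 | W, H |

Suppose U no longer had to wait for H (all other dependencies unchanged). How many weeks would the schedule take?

With the dependency in place, V→H→Y→U = 4+4+2+1 = 11 sets the finish at 11 weeks.
Dropping H→U doesn't change U's earliest start (10); another predecessor still binds.
The longest chain is now V→H→Y→U = 4+4+2+1 = 11, so the schedule takes 11 weeks.

11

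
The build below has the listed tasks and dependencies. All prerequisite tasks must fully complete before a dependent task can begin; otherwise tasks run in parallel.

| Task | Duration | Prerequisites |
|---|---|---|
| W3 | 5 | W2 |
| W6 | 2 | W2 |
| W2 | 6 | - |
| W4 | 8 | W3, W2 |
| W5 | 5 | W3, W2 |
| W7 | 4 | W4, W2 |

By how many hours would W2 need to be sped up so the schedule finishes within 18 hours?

5

Current finish: 23 hours; target: 18.
W2 is on every critical path, so each hour cut from W2 cuts the finish by one (this holds down to a finish of 18).
Need 23 − 18 = 5 hours off W2 → W2 becomes 1 hour, finish becomes 18.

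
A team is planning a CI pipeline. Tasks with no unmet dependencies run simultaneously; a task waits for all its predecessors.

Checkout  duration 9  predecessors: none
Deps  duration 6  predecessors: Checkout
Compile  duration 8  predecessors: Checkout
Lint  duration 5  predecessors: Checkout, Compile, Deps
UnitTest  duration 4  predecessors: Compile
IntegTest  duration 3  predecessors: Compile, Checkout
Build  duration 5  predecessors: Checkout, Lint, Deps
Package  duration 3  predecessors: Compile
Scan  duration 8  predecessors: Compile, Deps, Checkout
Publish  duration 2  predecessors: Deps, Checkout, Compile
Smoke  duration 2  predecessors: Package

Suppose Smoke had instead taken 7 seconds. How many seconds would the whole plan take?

27

Baseline: Checkout→Compile→Lint→Build = 9+8+5+5 = 27 → 27 seconds.
Smoke is off the critical path — its longest chain is 22 seconds, giving 5 of slack.
No other chain overtakes it, so the finish is 27 seconds.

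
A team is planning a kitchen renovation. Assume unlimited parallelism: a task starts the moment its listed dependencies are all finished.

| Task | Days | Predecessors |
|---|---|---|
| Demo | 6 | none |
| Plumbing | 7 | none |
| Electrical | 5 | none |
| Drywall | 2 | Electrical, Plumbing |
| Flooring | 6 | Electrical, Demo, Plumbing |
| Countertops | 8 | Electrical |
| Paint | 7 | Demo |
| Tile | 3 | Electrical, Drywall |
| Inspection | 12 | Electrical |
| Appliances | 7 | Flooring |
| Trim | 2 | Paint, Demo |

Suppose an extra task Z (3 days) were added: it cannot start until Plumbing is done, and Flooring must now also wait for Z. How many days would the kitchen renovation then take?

Originally the kitchen renovation takes 20 days.
With Z inserted, Flooring now waits for max(Electrical, Demo, Plumbing, Z).
New critical path: Plumbing→Z→Flooring→Appliances = 7+3+6+7 = 23 ⇒ 23 days.

23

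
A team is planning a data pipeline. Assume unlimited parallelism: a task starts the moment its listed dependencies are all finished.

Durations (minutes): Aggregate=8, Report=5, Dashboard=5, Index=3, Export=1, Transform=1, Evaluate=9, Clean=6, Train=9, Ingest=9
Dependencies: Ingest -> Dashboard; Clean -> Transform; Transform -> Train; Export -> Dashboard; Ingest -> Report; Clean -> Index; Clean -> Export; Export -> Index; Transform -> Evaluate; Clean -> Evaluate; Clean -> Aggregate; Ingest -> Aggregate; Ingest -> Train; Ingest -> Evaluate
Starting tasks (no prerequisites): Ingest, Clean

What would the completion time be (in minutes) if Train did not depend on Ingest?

Original critical path: Ingest→Train = 9+9 = 18 ⇒ 18 minutes.
Without Ingest→Train, Train's earliest start moves from 9 to 7.
After: Ingest→Evaluate = 9+9 = 18 → 18 minutes.

18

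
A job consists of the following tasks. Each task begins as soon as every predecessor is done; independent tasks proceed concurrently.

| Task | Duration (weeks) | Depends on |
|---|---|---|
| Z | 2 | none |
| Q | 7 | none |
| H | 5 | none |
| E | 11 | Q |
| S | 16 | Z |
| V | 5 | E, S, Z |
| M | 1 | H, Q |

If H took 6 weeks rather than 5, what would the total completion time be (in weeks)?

23

Baseline: Z→S→V = 2+16+5 = 23 → 23 weeks.
H has 17 weeks of float (longest path through it is 6).
No other chain overtakes it, so the finish is 23 weeks.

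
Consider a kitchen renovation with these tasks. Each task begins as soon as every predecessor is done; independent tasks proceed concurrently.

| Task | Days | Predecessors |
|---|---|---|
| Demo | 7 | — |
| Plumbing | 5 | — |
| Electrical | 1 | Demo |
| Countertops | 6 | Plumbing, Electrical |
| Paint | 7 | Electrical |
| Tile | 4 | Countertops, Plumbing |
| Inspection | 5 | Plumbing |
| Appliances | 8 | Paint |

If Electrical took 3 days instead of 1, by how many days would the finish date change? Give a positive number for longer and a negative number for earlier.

Critical path before the change: Demo→Electrical→Paint→Appliances = 7+1+7+8 = 23 giving 23 days.
Electrical lies on that path, so at 3 days the path becomes 25 days.
That remains the longest chain; total 25 days.
Change in finish: 25 − 23 = +2 days.

2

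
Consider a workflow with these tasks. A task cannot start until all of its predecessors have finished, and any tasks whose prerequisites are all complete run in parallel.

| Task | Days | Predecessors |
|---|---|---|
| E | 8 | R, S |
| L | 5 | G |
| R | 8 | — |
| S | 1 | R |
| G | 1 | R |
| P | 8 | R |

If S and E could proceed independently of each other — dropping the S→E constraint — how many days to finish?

16

With the dependency in place, R→S→E = 8+1+8 = 17 sets the finish at 17 days.
Without S→E, E's earliest start moves from 9 to 8.
The longest chain is now R→P = 8+8 = 16, so the workflow takes 16 days.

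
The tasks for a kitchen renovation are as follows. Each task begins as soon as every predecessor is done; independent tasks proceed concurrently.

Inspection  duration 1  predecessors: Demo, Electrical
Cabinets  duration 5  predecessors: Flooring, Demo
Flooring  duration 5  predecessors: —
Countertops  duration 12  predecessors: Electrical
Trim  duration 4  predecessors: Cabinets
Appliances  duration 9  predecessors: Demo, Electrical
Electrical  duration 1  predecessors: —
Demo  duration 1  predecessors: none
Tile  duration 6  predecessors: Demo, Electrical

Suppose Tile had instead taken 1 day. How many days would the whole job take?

As given, the longest chain is Flooring→Cabinets→Trim = 5+5+4 = 14, so the finish is 14 days.
Tile is off the critical path — its longest chain is 7 days, giving 7 of slack.
No other chain overtakes it, so the finish is 14 days.

14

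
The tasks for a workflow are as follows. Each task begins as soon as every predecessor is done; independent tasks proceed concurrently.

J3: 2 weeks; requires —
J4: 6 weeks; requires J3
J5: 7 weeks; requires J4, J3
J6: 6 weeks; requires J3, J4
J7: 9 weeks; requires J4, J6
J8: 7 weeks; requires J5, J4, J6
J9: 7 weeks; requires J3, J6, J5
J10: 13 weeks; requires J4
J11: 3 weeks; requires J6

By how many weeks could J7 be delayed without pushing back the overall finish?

Critical path: J3→J4→J6→J7 = 2+6+6+9 = 23, so the finish is 23 weeks.
Longest path through J7: 23 weeks (earliest finish 23, latest finish 23).
So J7 can slip 23 − 23 = 0 weeks.

0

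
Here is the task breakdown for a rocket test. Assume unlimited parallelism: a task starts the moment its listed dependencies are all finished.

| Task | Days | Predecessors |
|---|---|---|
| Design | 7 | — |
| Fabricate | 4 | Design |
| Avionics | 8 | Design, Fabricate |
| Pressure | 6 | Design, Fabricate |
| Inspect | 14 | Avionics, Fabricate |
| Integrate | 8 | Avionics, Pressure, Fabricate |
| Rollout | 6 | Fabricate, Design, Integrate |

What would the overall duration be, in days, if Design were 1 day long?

27

As given, the longest chain is Design→Fabricate→Avionics→Inspect = 7+4+8+14 = 33, so the finish is 33 days.
Design lies on that path, so at 1 day the path becomes 27 days.
The critical path is still Design→Fabricate→Avionics→Inspect; finish is now 27 days.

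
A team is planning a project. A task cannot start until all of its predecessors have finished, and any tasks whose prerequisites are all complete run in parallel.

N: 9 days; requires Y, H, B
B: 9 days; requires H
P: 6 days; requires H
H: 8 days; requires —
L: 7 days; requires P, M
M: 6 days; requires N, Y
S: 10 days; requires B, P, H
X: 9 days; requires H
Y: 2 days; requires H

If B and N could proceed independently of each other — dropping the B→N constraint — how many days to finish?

Before: longest chain H→B→N→M→L = 8+9+9+6+7 = 39, finish 39.
Without B→N, N's earliest start moves from 17 to 10.
New critical path: H→Y→N→M→L = 8+2+9+6+7 = 32 ⇒ 32 days.

32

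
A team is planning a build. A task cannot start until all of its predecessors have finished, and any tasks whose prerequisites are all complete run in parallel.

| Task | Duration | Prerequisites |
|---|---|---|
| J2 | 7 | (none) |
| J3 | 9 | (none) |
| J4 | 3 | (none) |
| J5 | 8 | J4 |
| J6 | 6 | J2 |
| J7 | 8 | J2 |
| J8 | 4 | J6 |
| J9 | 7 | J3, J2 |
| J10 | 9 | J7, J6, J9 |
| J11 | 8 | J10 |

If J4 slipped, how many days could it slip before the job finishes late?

J3→J9→J10→J11 = 9+7+9+8 = 33 sets the makespan at 33 days.
The longest chain containing J4 totals 11 days.
Float = 33 − 11 = 22.

22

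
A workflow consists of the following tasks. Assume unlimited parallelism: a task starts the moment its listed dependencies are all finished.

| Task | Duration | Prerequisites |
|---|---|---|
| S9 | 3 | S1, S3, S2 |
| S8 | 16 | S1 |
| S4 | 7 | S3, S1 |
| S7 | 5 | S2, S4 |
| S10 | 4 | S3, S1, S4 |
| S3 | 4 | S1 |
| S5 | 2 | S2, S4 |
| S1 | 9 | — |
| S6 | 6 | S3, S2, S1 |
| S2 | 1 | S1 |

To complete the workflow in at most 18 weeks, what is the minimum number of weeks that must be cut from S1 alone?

Current finish: 25 weeks; target: 18.
S1 is on every critical path, so each week cut from S1 cuts the finish by one (this holds down to a finish of 17).
Need 25 − 18 = 7 weeks off S1 → S1 becomes 2 weeks, finish becomes 18.

7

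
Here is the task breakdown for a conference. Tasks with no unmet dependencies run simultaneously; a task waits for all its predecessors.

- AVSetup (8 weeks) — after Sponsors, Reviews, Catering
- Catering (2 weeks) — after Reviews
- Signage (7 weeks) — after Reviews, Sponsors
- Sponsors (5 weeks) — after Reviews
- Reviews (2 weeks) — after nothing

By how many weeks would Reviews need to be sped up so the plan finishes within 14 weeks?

1

Current finish: 15 weeks; target: 14.
Reviews is on every critical path, so each week cut from Reviews cuts the finish by one (this holds down to a finish of 14).
Need 15 − 14 = 1 week off Reviews → Reviews becomes 1 week, finish becomes 14.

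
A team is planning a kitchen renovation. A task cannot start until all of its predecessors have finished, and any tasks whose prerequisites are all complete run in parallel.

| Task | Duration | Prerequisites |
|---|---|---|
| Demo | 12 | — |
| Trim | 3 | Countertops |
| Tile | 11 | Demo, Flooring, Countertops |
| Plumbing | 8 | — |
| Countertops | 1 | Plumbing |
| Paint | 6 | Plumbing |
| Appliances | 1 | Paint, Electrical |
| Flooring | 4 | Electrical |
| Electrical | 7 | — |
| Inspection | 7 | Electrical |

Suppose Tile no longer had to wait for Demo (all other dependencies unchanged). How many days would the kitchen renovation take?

22

Before: longest chain Demo→Tile = 12+11 = 23, finish 23.
Without Demo→Tile, Tile's earliest start moves from 12 to 11.
The longest chain is now Electrical→Flooring→Tile = 7+4+11 = 22, so the kitchen renovation takes 22 days.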